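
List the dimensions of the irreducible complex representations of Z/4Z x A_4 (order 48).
Dimensions: 1, 1, 1, 1, 1, 1, 1, 1, 1, 1, 1, 1, 3, 3, 3, 3

Proof sketch: There are 16 irreducibles (= number of conjugacy classes). Their dimensions d_i satisfy sum d_i^2 = |G| = 48: 1 + 1 + 1 + 1 + 1 + 1 + 1 + 1 + 1 + 1 + 1 + 1 + 9 + 9 + 9 + 9 = 48. (For the product with Z/4Z: each of the 4 1-dim characters of Z/4Z tensors with each irrep of A_4, giving 4 copies of each A_4-dimension.)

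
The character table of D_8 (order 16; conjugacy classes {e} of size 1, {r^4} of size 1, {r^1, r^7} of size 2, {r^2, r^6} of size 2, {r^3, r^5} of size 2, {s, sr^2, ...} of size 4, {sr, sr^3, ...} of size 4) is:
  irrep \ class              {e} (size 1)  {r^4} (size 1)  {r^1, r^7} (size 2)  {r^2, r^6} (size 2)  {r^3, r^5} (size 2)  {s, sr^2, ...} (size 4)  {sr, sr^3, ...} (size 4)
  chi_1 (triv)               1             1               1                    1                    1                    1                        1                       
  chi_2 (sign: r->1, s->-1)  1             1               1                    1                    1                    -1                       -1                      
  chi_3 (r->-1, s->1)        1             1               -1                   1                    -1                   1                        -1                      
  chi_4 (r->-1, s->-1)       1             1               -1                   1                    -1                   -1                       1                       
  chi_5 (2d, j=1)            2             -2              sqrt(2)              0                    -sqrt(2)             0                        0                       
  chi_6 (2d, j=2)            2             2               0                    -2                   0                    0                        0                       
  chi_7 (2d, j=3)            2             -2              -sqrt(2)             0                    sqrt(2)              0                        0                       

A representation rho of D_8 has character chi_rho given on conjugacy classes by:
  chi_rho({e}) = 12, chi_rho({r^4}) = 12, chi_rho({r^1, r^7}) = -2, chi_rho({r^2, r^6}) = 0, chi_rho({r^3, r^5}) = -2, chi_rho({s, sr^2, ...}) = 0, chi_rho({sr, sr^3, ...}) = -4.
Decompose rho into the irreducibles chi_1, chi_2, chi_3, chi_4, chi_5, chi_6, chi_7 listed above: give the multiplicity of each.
Multiplicities: chi_1: 0, chi_2: 2, chi_3: 3, chi_4: 1, chi_5: 0, chi_6: 3, chi_7: 0.

Use <chi_rho, chi> = (1/|G|) sum_C |C| * chi_rho(C) * conj(chi(C)) with |G| = 16 for each irreducible chi in the table:
  <chi_rho, chi_1> = (1/16)[1*(12)*conj(1) + 1*(12)*conj(1) + 2*(-2)*conj(1) + 2*(0)*conj(1) + 2*(-2)*conj(1) + 4*(0)*conj(1) + 4*(-4)*conj(1)]
      = (1/16)[(12) + (12) + (-4) + (0) + (-4) + (0) + (-16)] = 0/16 = 0
  <chi_rho, chi_2> = (1/16)[1*(12)*conj(1) + 1*(12)*conj(1) + 2*(-2)*conj(1) + 2*(0)*conj(1) + 2*(-2)*conj(1) + 4*(0)*conj(-1) + 4*(-4)*conj(-1)]
      = (1/16)[(12) + (12) + (-4) + (0) + (-4) + (0) + (16)] = 32/16 = 2
  <chi_rho, chi_3> = (1/16)[1*(12)*conj(1) + 1*(12)*conj(1) + 2*(-2)*conj(-1) + 2*(0)*conj(1) + 2*(-2)*conj(-1) + 4*(0)*conj(1) + 4*(-4)*conj(-1)]
      = (1/16)[(12) + (12) + (4) + (0) + (4) + (0) + (16)] = 48/16 = 3
  <chi_rho, chi_4> = (1/16)[1*(12)*conj(1) + 1*(12)*conj(1) + 2*(-2)*conj(-1) + 2*(0)*conj(1) + 2*(-2)*conj(-1) + 4*(0)*conj(-1) + 4*(-4)*conj(1)]
      = (1/16)[(12) + (12) + (4) + (0) + (4) + (0) + (-16)] = 16/16 = 1
  <chi_rho, chi_5> = (1/16)[1*(12)*conj(2) + 1*(12)*conj(-2) + 2*(-2)*conj(sqrt(2)) + 2*(0)*conj(0) + 2*(-2)*conj(-sqrt(2)) + 4*(0)*conj(0) + 4*(-4)*conj(0)]
      = (1/16)[(24) + (-24) + (-4*sqrt(2)) + (0) + (4*sqrt(2)) + (0) + (0)] = 0/16 = 0
  <chi_rho, chi_6> = (1/16)[1*(12)*conj(2) + 1*(12)*conj(2) + 2*(-2)*conj(0) + 2*(0)*conj(-2) + 2*(-2)*conj(0) + 4*(0)*conj(0) + 4*(-4)*conj(0)]
      = (1/16)[(24) + (24) + (0) + (0) + (0) + (0) + (0)] = 48/16 = 3
  <chi_rho, chi_7> = (1/16)[1*(12)*conj(2) + 1*(12)*conj(-2) + 2*(-2)*conj(-sqrt(2)) + 2*(0)*conj(0) + 2*(-2)*conj(sqrt(2)) + 4*(0)*conj(0) + 4*(-4)*conj(0)]
      = (1/16)[(24) + (-24) + (4*sqrt(2)) + (0) + (-4*sqrt(2)) + (0) + (0)] = 0/16 = 0
Dimension check: dim(rho) = sum (mult * dim) = 0*1 + 2*1 + 3*1 + 1*1 + 0*2 + 3*2 + 0*2 = 12 = chi_rho(e) = 12.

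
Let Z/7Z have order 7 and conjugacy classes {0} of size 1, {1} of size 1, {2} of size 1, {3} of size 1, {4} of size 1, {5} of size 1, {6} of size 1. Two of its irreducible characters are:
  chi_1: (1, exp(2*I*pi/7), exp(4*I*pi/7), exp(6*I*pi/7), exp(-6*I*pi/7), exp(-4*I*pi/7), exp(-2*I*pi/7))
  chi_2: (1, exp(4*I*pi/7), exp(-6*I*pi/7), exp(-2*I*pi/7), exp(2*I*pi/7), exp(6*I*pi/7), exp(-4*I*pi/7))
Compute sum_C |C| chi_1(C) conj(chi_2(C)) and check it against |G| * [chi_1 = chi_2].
Sum = 0; so <chi_1, chi_2> = 0 (distinct irreducibles are orthogonal).

Compute term by term over conjugacy classes (|C| * chi_1(C) * conj(chi_2(C))):
  1*(1)*conj(1) + 1*(exp(2*I*pi/7))*conj(exp(4*I*pi/7)) + 1*(exp(4*I*pi/7))*conj(exp(-6*I*pi/7)) + 1*(exp(6*I*pi/7))*conj(exp(-2*I*pi/7)) + 1*(exp(-6*I*pi/7))*conj(exp(2*I*pi/7)) + 1*(exp(-4*I*pi/7))*conj(exp(6*I*pi/7)) + 1*(exp(-2*I*pi/7))*conj(exp(-4*I*pi/7))
  = (1) + (exp(-2*I*pi/7)) + (exp(-4*I*pi/7)) + (exp(-6*I*pi/7)) + (exp(6*I*pi/7)) + (exp(4*I*pi/7)) + (exp(2*I*pi/7))
  = 0.
(Exp terms are combined using exp(i*s)*conj(exp(i*t)) = exp(i*(s-t)), and sums of them are collapsed using the identity that for every m > 1 the m distinct m-th roots of unity sum to 0, e.g. 1 + exp(2*I*pi/3) + exp(-2*I*pi/3) = 0.)
Dividing by |G| = 7 gives 0/7 = 0, matching the row-orthogonality relation <chi_1, chi_2> = [chi_1 = chi_2].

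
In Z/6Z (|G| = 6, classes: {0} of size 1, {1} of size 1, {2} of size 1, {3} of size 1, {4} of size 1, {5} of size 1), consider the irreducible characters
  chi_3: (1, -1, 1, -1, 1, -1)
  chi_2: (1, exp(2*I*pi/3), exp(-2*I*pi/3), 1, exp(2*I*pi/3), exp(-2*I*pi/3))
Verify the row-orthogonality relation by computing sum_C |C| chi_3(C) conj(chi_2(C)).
Sum = 0; so <chi_3, chi_2> = 0 (distinct irreducibles are orthogonal).

Explanation: Compute term by term over conjugacy classes (|C| * chi_3(C) * conj(chi_2(C))):
  1*(1)*conj(1) + 1*(-1)*conj(exp(2*I*pi/3)) + 1*(1)*conj(exp(-2*I*pi/3)) + 1*(-1)*conj(1) + 1*(1)*conj(exp(2*I*pi/3)) + 1*(-1)*conj(exp(-2*I*pi/3))
  = (1) + (-exp(-2*I*pi/3)) + (exp(2*I*pi/3)) + (-1) + (exp(-2*I*pi/3)) + (-exp(2*I*pi/3))
  = 0.
(Exp terms are combined using exp(i*s)*conj(exp(i*t)) = exp(i*(s-t)), and sums of them are collapsed using the identity that for every m > 1 the m distinct m-th roots of unity sum to 0, e.g. 1 + exp(2*I*pi/3) + exp(-2*I*pi/3) = 0.)
Dividing by |G| = 6 gives 0/6 = 0, matching the row-orthogonality relation <chi_3, chi_2> = [chi_3 = chi_2].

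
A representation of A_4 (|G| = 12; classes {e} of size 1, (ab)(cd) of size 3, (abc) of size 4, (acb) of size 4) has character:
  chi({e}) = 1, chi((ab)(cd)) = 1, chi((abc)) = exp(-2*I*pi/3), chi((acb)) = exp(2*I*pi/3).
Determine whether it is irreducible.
Irreducible: <chi, chi> = 1.

Working: <chi, chi> = (1/|G|) sum_C |C| * |chi(C)|^2 = (1/12)[1*|1|^2 + 3*|1|^2 + 4*|exp(-2*I*pi/3)|^2 + 4*|exp(2*I*pi/3)|^2]
  = (1/12)[(1) + (3) + (4) + (4)] = 12/12 = 1.
(Exp terms are combined using exp(i*s)*conj(exp(i*t)) = exp(i*(s-t)), and sums of them are collapsed using the identity that for every m > 1 the m distinct m-th roots of unity sum to 0, e.g. 1 + exp(2*I*pi/3) + exp(-2*I*pi/3) = 0.)
A character is irreducible iff <chi, chi> = 1, so this representation is irreducible.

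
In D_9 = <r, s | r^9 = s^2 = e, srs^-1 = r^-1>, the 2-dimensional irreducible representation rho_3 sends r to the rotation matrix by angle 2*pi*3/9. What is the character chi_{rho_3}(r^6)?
chi_{rho_3}(r^6) = 2*cos(2*pi*3*6/9) = 2

Proof sketch: rho_3(r^6) is rotation by angle 2*pi*3*6/9, whose trace is 2*cos(2*pi*3*6/9) = 2.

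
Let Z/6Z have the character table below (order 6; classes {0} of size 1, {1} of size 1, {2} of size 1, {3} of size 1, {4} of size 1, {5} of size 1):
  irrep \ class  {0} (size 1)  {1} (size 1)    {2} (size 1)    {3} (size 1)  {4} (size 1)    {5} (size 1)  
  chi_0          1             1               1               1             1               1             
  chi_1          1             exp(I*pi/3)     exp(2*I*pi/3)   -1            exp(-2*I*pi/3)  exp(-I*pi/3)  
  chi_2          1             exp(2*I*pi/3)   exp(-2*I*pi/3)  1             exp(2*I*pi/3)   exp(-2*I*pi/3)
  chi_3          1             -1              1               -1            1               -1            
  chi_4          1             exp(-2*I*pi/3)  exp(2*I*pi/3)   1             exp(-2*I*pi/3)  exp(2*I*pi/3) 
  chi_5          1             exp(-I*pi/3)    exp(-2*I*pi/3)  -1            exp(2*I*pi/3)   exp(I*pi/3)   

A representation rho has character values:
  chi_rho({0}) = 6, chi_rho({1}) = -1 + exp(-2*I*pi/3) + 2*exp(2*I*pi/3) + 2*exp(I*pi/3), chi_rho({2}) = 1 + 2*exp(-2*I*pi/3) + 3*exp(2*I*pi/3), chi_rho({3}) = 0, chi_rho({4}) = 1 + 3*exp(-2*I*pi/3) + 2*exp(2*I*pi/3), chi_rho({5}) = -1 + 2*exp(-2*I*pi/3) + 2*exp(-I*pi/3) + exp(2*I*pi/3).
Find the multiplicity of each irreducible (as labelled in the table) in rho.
Multiplicities: chi_0: 0, chi_1: 2, chi_2: 2, chi_3: 1, chi_4: 1, chi_5: 0.

Reasoning: Use <chi_rho, chi> = (1/|G|) sum_C |C| * chi_rho(C) * conj(chi(C)) with |G| = 6 for each irreducible chi in the table:
  <chi_rho, chi_0> = (1/6)[1*(6)*conj(1) + 1*(-1 + exp(-2*I*pi/3) + 2*exp(2*I*pi/3) + 2*exp(I*pi/3))*conj(1) + 1*(1 + 2*exp(-2*I*pi/3) + 3*exp(2*I*pi/3))*conj(1) + 1*(0)*conj(1) + 1*(1 + 3*exp(-2*I*pi/3) + 2*exp(2*I*pi/3))*conj(1) + 1*(-1 + 2*exp(-2*I*pi/3) + 2*exp(-I*pi/3) + exp(2*I*pi/3))*conj(1)]
      = (1/6)[(6) + (-1 + exp(-2*I*pi/3) + 2*exp(2*I*pi/3) + 2*exp(I*pi/3)) + (1 + 2*exp(-2*I*pi/3) + 3*exp(2*I*pi/3)) + (0) + (1 + 3*exp(-2*I*pi/3) + 2*exp(2*I*pi/3)) + (-1 + 2*exp(-2*I*pi/3) + 2*exp(-I*pi/3) + exp(2*I*pi/3))] = 0/6 = 0
  <chi_rho, chi_1> = (1/6)[1*(6)*conj(1) + 1*(-1 + exp(-2*I*pi/3) + 2*exp(2*I*pi/3) + 2*exp(I*pi/3))*conj(exp(I*pi/3)) + 1*(1 + 2*exp(-2*I*pi/3) + 3*exp(2*I*pi/3))*conj(exp(2*I*pi/3)) + 1*(0)*conj(-1) + 1*(1 + 3*exp(-2*I*pi/3) + 2*exp(2*I*pi/3))*conj(exp(-2*I*pi/3)) + 1*(-1 + 2*exp(-2*I*pi/3) + 2*exp(-I*pi/3) + exp(2*I*pi/3))*conj(exp(-I*pi/3))]
      = (1/6)[(6) + (1 - exp(-I*pi/3) + 2*exp(I*pi/3)) + (3 + exp(-2*I*pi/3) + 2*exp(2*I*pi/3)) + (0) + (3 + 2*exp(-2*I*pi/3) + exp(2*I*pi/3)) + (1 + 2*exp(-I*pi/3) - exp(I*pi/3))] = 12/6 = 2
  <chi_rho, chi_2> = (1/6)[1*(6)*conj(1) + 1*(-1 + exp(-2*I*pi/3) + 2*exp(2*I*pi/3) + 2*exp(I*pi/3))*conj(exp(2*I*pi/3)) + 1*(1 + 2*exp(-2*I*pi/3) + 3*exp(2*I*pi/3))*conj(exp(-2*I*pi/3)) + 1*(0)*conj(1) + 1*(1 + 3*exp(-2*I*pi/3) + 2*exp(2*I*pi/3))*conj(exp(2*I*pi/3)) + 1*(-1 + 2*exp(-2*I*pi/3) + 2*exp(-I*pi/3) + exp(2*I*pi/3))*conj(exp(-2*I*pi/3))]
      = (1/6)[(6) + (3) + (2 + 3*exp(-2*I*pi/3) + exp(2*I*pi/3)) + (0) + (2 + exp(-2*I*pi/3) + 3*exp(2*I*pi/3)) + (3)] = 12/6 = 2
  <chi_rho, chi_3> = (1/6)[1*(6)*conj(1) + 1*(-1 + exp(-2*I*pi/3) + 2*exp(2*I*pi/3) + 2*exp(I*pi/3))*conj(-1) + 1*(1 + 2*exp(-2*I*pi/3) + 3*exp(2*I*pi/3))*conj(1) + 1*(0)*conj(-1) + 1*(1 + 3*exp(-2*I*pi/3) + 2*exp(2*I*pi/3))*conj(1) + 1*(-1 + 2*exp(-2*I*pi/3) + 2*exp(-I*pi/3) + exp(2*I*pi/3))*conj(-1)]
      = (1/6)[(6) + (1 - 2*exp(I*pi/3) - 2*exp(2*I*pi/3) - exp(-2*I*pi/3)) + (1 + 2*exp(-2*I*pi/3) + 3*exp(2*I*pi/3)) + (0) + (1 + 3*exp(-2*I*pi/3) + 2*exp(2*I*pi/3)) + (1 - exp(2*I*pi/3) - 2*exp(-I*pi/3) - 2*exp(-2*I*pi/3))] = 6/6 = 1
  <chi_rho, chi_4> = (1/6)[1*(6)*conj(1) + 1*(-1 + exp(-2*I*pi/3) + 2*exp(2*I*pi/3) + 2*exp(I*pi/3))*conj(exp(-2*I*pi/3)) + 1*(1 + 2*exp(-2*I*pi/3) + 3*exp(2*I*pi/3))*conj(exp(2*I*pi/3)) + 1*(0)*conj(1) + 1*(1 + 3*exp(-2*I*pi/3) + 2*exp(2*I*pi/3))*conj(exp(-2*I*pi/3)) + 1*(-1 + 2*exp(-2*I*pi/3) + 2*exp(-I*pi/3) + exp(2*I*pi/3))*conj(exp(2*I*pi/3))]
      = (1/6)[(6) + (-1 + 2*exp(-2*I*pi/3) - exp(2*I*pi/3)) + (3 + exp(-2*I*pi/3) + 2*exp(2*I*pi/3)) + (0) + (3 + 2*exp(-2*I*pi/3) + exp(2*I*pi/3)) + (-1 - exp(-2*I*pi/3) + 2*exp(2*I*pi/3))] = 6/6 = 1
  <chi_rho, chi_5> = (1/6)[1*(6)*conj(1) + 1*(-1 + exp(-2*I*pi/3) + 2*exp(2*I*pi/3) + 2*exp(I*pi/3))*conj(exp(-I*pi/3)) + 1*(1 + 2*exp(-2*I*pi/3) + 3*exp(2*I*pi/3))*conj(exp(-2*I*pi/3)) + 1*(0)*conj(-1) + 1*(1 + 3*exp(-2*I*pi/3) + 2*exp(2*I*pi/3))*conj(exp(2*I*pi/3)) + 1*(-1 + 2*exp(-2*I*pi/3) + 2*exp(-I*pi/3) + exp(2*I*pi/3))*conj(exp(I*pi/3))]
      = (1/6)[(6) + (-3) + (2 + 3*exp(-2*I*pi/3) + exp(2*I*pi/3)) + (0) + (2 + exp(-2*I*pi/3) + 3*exp(2*I*pi/3)) + (-3)] = 0/6 = 0
(Exp terms are combined using exp(i*s)*conj(exp(i*t)) = exp(i*(s-t)), and sums of them are collapsed using the identity that for every m > 1 the m distinct m-th roots of unity sum to 0, e.g. 1 + exp(2*I*pi/3) + exp(-2*I*pi/3) = 0.)
Dimension check: dim(rho) = sum (mult * dim) = 0*1 + 2*1 + 2*1 + 1*1 + 1*1 + 0*1 = 6 = chi_rho(e) = 6.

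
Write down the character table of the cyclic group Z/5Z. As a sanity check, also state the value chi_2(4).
Character table of Z/5Z (irreps indexed chi_0,...,chi_4 with chi_k(m) = zeta_5^(k*m), zeta_5 = exp(2*pi*i/5)):
  irrep \ class  {0} (size 1)  {1} (size 1)    {2} (size 1)    {3} (size 1)    {4} (size 1)  
  chi_0          1             1               1               1               1             
  chi_1          1             exp(2*I*pi/5)   exp(4*I*pi/5)   exp(-4*I*pi/5)  exp(-2*I*pi/5)
  chi_2          1             exp(4*I*pi/5)   exp(-2*I*pi/5)  exp(2*I*pi/5)   exp(-4*I*pi/5)
  chi_3          1             exp(-4*I*pi/5)  exp(2*I*pi/5)   exp(-2*I*pi/5)  exp(4*I*pi/5) 
  chi_4          1             exp(-2*I*pi/5)  exp(-4*I*pi/5)  exp(4*I*pi/5)   exp(2*I*pi/5) 

Spot check: chi_2(4) = zeta_5^(2*4) = zeta_5^8 = exp(-4*I*pi/5).

Argument: Z/5Z is abelian, so all 5 irreducible complex representations are 1-dimensional. They are given by chi_k(m) = zeta_5^(k*m) for k = 0,...,4. Row orthogonality: sum_m chi_k(m) conj(chi_l(m)) = 5 * [k = l].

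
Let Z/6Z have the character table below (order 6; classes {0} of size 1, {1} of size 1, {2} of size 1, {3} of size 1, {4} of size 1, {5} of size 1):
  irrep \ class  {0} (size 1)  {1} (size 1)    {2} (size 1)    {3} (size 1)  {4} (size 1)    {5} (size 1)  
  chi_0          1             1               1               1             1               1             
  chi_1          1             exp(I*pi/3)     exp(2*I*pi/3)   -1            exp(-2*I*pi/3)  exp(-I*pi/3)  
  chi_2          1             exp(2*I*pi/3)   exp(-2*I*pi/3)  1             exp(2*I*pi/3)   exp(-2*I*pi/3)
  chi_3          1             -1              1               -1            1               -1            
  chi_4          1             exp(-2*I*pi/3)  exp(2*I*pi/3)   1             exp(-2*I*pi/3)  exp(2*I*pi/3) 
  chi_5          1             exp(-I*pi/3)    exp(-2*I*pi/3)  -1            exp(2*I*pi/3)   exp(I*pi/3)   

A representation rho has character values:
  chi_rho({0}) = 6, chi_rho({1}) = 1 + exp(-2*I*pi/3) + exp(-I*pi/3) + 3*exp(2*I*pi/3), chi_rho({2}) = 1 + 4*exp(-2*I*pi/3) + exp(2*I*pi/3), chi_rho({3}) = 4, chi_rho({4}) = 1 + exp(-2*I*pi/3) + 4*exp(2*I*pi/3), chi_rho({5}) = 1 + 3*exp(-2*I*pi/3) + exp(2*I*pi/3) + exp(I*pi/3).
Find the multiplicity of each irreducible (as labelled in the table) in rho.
Multiplicities: chi_0: 1, chi_1: 0, chi_2: 3, chi_3: 0, chi_4: 1, chi_5: 1.

Working: Use <chi_rho, chi> = (1/|G|) sum_C |C| * chi_rho(C) * conj(chi(C)) with |G| = 6 for each irreducible chi in the table:
  <chi_rho, chi_0> = (1/6)[1*(6)*conj(1) + 1*(1 + exp(-2*I*pi/3) + exp(-I*pi/3) + 3*exp(2*I*pi/3))*conj(1) + 1*(1 + 4*exp(-2*I*pi/3) + exp(2*I*pi/3))*conj(1) + 1*(4)*conj(1) + 1*(1 + exp(-2*I*pi/3) + 4*exp(2*I*pi/3))*conj(1) + 1*(1 + 3*exp(-2*I*pi/3) + exp(2*I*pi/3) + exp(I*pi/3))*conj(1)]
      = (1/6)[(6) + (1 + exp(-2*I*pi/3) + exp(-I*pi/3) + 3*exp(2*I*pi/3)) + (1 + 4*exp(-2*I*pi/3) + exp(2*I*pi/3)) + (4) + (1 + exp(-2*I*pi/3) + 4*exp(2*I*pi/3)) + (1 + 3*exp(-2*I*pi/3) + exp(2*I*pi/3) + exp(I*pi/3))] = 6/6 = 1
  <chi_rho, chi_1> = (1/6)[1*(6)*conj(1) + 1*(1 + exp(-2*I*pi/3) + exp(-I*pi/3) + 3*exp(2*I*pi/3))*conj(exp(I*pi/3)) + 1*(1 + 4*exp(-2*I*pi/3) + exp(2*I*pi/3))*conj(exp(2*I*pi/3)) + 1*(4)*conj(-1) + 1*(1 + exp(-2*I*pi/3) + 4*exp(2*I*pi/3))*conj(exp(-2*I*pi/3)) + 1*(1 + 3*exp(-2*I*pi/3) + exp(2*I*pi/3) + exp(I*pi/3))*conj(exp(-I*pi/3))]
      = (1/6)[(6) + (-1 + exp(-2*I*pi/3) + exp(-I*pi/3) + 3*exp(I*pi/3)) + (1 + exp(-2*I*pi/3) + 4*exp(2*I*pi/3)) + (-4) + (1 + 4*exp(-2*I*pi/3) + exp(2*I*pi/3)) + (-1 + 3*exp(-I*pi/3) + exp(2*I*pi/3) + exp(I*pi/3))] = 0/6 = 0
  <chi_rho, chi_2> = (1/6)[1*(6)*conj(1) + 1*(1 + exp(-2*I*pi/3) + exp(-I*pi/3) + 3*exp(2*I*pi/3))*conj(exp(2*I*pi/3)) + 1*(1 + 4*exp(-2*I*pi/3) + exp(2*I*pi/3))*conj(exp(-2*I*pi/3)) + 1*(4)*conj(1) + 1*(1 + exp(-2*I*pi/3) + 4*exp(2*I*pi/3))*conj(exp(2*I*pi/3)) + 1*(1 + 3*exp(-2*I*pi/3) + exp(2*I*pi/3) + exp(I*pi/3))*conj(exp(-2*I*pi/3))]
      = (1/6)[(6) + (1) + (3) + (4) + (3) + (1)] = 18/6 = 3
  <chi_rho, chi_3> = (1/6)[1*(6)*conj(1) + 1*(1 + exp(-2*I*pi/3) + exp(-I*pi/3) + 3*exp(2*I*pi/3))*conj(-1) + 1*(1 + 4*exp(-2*I*pi/3) + exp(2*I*pi/3))*conj(1) + 1*(4)*conj(-1) + 1*(1 + exp(-2*I*pi/3) + 4*exp(2*I*pi/3))*conj(1) + 1*(1 + 3*exp(-2*I*pi/3) + exp(2*I*pi/3) + exp(I*pi/3))*conj(-1)]
      = (1/6)[(6) + (-1 - 3*exp(2*I*pi/3) - exp(-I*pi/3) - exp(-2*I*pi/3)) + (1 + 4*exp(-2*I*pi/3) + exp(2*I*pi/3)) + (-4) + (1 + exp(-2*I*pi/3) + 4*exp(2*I*pi/3)) + (-1 - exp(I*pi/3) - exp(2*I*pi/3) - 3*exp(-2*I*pi/3))] = 0/6 = 0
  <chi_rho, chi_4> = (1/6)[1*(6)*conj(1) + 1*(1 + exp(-2*I*pi/3) + exp(-I*pi/3) + 3*exp(2*I*pi/3))*conj(exp(-2*I*pi/3)) + 1*(1 + 4*exp(-2*I*pi/3) + exp(2*I*pi/3))*conj(exp(2*I*pi/3)) + 1*(4)*conj(1) + 1*(1 + exp(-2*I*pi/3) + 4*exp(2*I*pi/3))*conj(exp(-2*I*pi/3)) + 1*(1 + 3*exp(-2*I*pi/3) + exp(2*I*pi/3) + exp(I*pi/3))*conj(exp(2*I*pi/3))]
      = (1/6)[(6) + (1 + 3*exp(-2*I*pi/3) + exp(2*I*pi/3) + exp(I*pi/3)) + (1 + exp(-2*I*pi/3) + 4*exp(2*I*pi/3)) + (4) + (1 + 4*exp(-2*I*pi/3) + exp(2*I*pi/3)) + (1 + exp(-2*I*pi/3) + exp(-I*pi/3) + 3*exp(2*I*pi/3))] = 6/6 = 1
  <chi_rho, chi_5> = (1/6)[1*(6)*conj(1) + 1*(1 + exp(-2*I*pi/3) + exp(-I*pi/3) + 3*exp(2*I*pi/3))*conj(exp(-I*pi/3)) + 1*(1 + 4*exp(-2*I*pi/3) + exp(2*I*pi/3))*conj(exp(-2*I*pi/3)) + 1*(4)*conj(-1) + 1*(1 + exp(-2*I*pi/3) + 4*exp(2*I*pi/3))*conj(exp(2*I*pi/3)) + 1*(1 + 3*exp(-2*I*pi/3) + exp(2*I*pi/3) + exp(I*pi/3))*conj(exp(I*pi/3))]
      = (1/6)[(6) + (-1) + (3) + (-4) + (3) + (-1)] = 6/6 = 1
(Exp terms are combined using exp(i*s)*conj(exp(i*t)) = exp(i*(s-t)), and sums of them are collapsed using the identity that for every m > 1 the m distinct m-th roots of unity sum to 0, e.g. 1 + exp(2*I*pi/3) + exp(-2*I*pi/3) = 0.)
Dimension check: dim(rho) = sum (mult * dim) = 1*1 + 0*1 + 3*1 + 0*1 + 1*1 + 1*1 = 6 = chi_rho(e) = 6.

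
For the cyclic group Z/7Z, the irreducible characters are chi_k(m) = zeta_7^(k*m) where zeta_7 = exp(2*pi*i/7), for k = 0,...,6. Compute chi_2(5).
chi_2(5) = zeta_7^10 = exp(6*I*pi/7)

chi_2(5) = zeta_7^(2*5) = zeta_7^10. Since zeta_7^7 = 1, this equals zeta_7^3 = exp(2*pi*i*3/7) = exp(6*I*pi/7).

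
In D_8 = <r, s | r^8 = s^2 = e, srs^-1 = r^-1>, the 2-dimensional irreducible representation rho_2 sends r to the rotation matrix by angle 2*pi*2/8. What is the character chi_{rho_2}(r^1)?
chi_{rho_2}(r^1) = 2*cos(2*pi*2*1/8) = 0

Derivation: rho_2(r^1) is rotation by angle 2*pi*2*1/8, whose trace is 2*cos(2*pi*2*1/8) = 0.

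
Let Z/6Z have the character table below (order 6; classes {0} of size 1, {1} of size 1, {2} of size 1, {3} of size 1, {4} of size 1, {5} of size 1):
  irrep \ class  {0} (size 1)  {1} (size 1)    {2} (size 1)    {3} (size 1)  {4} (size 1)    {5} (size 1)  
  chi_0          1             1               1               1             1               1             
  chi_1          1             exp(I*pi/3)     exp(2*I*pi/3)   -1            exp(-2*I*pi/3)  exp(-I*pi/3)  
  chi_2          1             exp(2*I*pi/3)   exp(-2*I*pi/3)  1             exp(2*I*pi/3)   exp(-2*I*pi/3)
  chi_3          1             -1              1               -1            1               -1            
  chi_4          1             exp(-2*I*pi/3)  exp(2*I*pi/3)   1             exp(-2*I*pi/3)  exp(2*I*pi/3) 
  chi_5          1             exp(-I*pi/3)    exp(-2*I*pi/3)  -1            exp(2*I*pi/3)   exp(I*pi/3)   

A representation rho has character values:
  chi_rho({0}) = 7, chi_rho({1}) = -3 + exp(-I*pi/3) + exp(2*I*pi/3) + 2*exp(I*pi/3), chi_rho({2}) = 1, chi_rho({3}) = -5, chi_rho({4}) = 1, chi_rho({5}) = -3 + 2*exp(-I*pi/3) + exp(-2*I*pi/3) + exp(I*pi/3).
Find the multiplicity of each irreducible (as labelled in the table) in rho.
Multiplicities: chi_0: 0, chi_1: 2, chi_2: 1, chi_3: 3, chi_4: 0, chi_5: 1.

Why: Use <chi_rho, chi> = (1/|G|) sum_C |C| * chi_rho(C) * conj(chi(C)) with |G| = 6 for each irreducible chi in the table:
  <chi_rho, chi_0> = (1/6)[1*(7)*conj(1) + 1*(-3 + exp(-I*pi/3) + exp(2*I*pi/3) + 2*exp(I*pi/3))*conj(1) + 1*(1)*conj(1) + 1*(-5)*conj(1) + 1*(1)*conj(1) + 1*(-3 + 2*exp(-I*pi/3) + exp(-2*I*pi/3) + exp(I*pi/3))*conj(1)]
      = (1/6)[(7) + (-3 + exp(-I*pi/3) + exp(2*I*pi/3) + 2*exp(I*pi/3)) + (1) + (-5) + (1) + (-3 + 2*exp(-I*pi/3) + exp(-2*I*pi/3) + exp(I*pi/3))] = 0/6 = 0
  <chi_rho, chi_1> = (1/6)[1*(7)*conj(1) + 1*(-3 + exp(-I*pi/3) + exp(2*I*pi/3) + 2*exp(I*pi/3))*conj(exp(I*pi/3)) + 1*(1)*conj(exp(2*I*pi/3)) + 1*(-5)*conj(-1) + 1*(1)*conj(exp(-2*I*pi/3)) + 1*(-3 + 2*exp(-I*pi/3) + exp(-2*I*pi/3) + exp(I*pi/3))*conj(exp(-I*pi/3))]
      = (1/6)[(7) + (2 + exp(-2*I*pi/3) + exp(I*pi/3) - 3*exp(-I*pi/3)) + (2 + 3*exp(-2*I*pi/3) + 2*exp(2*I*pi/3)) + (5) + (2 + 2*exp(-2*I*pi/3) + 3*exp(2*I*pi/3)) + (2 - 3*exp(I*pi/3) + exp(-I*pi/3) + exp(2*I*pi/3))] = 12/6 = 2
  <chi_rho, chi_2> = (1/6)[1*(7)*conj(1) + 1*(-3 + exp(-I*pi/3) + exp(2*I*pi/3) + 2*exp(I*pi/3))*conj(exp(2*I*pi/3)) + 1*(1)*conj(exp(-2*I*pi/3)) + 1*(-5)*conj(1) + 1*(1)*conj(exp(2*I*pi/3)) + 1*(-3 + 2*exp(-I*pi/3) + exp(-2*I*pi/3) + exp(I*pi/3))*conj(exp(-2*I*pi/3))]
      = (1/6)[(7) + (2*exp(-I*pi/3) - 3*exp(-2*I*pi/3)) + (2 + 2*exp(-2*I*pi/3) + 3*exp(2*I*pi/3)) + (-5) + (2 + 3*exp(-2*I*pi/3) + 2*exp(2*I*pi/3)) + (-3*exp(2*I*pi/3) + 2*exp(I*pi/3))] = 6/6 = 1
  <chi_rho, chi_3> = (1/6)[1*(7)*conj(1) + 1*(-3 + exp(-I*pi/3) + exp(2*I*pi/3) + 2*exp(I*pi/3))*conj(-1) + 1*(1)*conj(1) + 1*(-5)*conj(-1) + 1*(1)*conj(1) + 1*(-3 + 2*exp(-I*pi/3) + exp(-2*I*pi/3) + exp(I*pi/3))*conj(-1)]
      = (1/6)[(7) + (3 - 2*exp(I*pi/3) - exp(2*I*pi/3) - exp(-I*pi/3)) + (1) + (5) + (1) + (3 - exp(I*pi/3) - exp(-2*I*pi/3) - 2*exp(-I*pi/3))] = 18/6 = 3
  <chi_rho, chi_4> = (1/6)[1*(7)*conj(1) + 1*(-3 + exp(-I*pi/3) + exp(2*I*pi/3) + 2*exp(I*pi/3))*conj(exp(-2*I*pi/3)) + 1*(1)*conj(exp(2*I*pi/3)) + 1*(-5)*conj(1) + 1*(1)*conj(exp(-2*I*pi/3)) + 1*(-3 + 2*exp(-I*pi/3) + exp(-2*I*pi/3) + exp(I*pi/3))*conj(exp(2*I*pi/3))]
      = (1/6)[(7) + (-2 - 3*exp(2*I*pi/3) + exp(-2*I*pi/3) + exp(I*pi/3)) + (2 + 3*exp(-2*I*pi/3) + 2*exp(2*I*pi/3)) + (-5) + (2 + 2*exp(-2*I*pi/3) + 3*exp(2*I*pi/3)) + (-2 + exp(-I*pi/3) + exp(2*I*pi/3) - 3*exp(-2*I*pi/3))] = 0/6 = 0
  <chi_rho, chi_5> = (1/6)[1*(7)*conj(1) + 1*(-3 + exp(-I*pi/3) + exp(2*I*pi/3) + 2*exp(I*pi/3))*conj(exp(-I*pi/3)) + 1*(1)*conj(exp(-2*I*pi/3)) + 1*(-5)*conj(-1) + 1*(1)*conj(exp(2*I*pi/3)) + 1*(-3 + 2*exp(-I*pi/3) + exp(-2*I*pi/3) + exp(I*pi/3))*conj(exp(I*pi/3))]
      = (1/6)[(7) + (-3*exp(I*pi/3) + 2*exp(2*I*pi/3)) + (2 + 2*exp(-2*I*pi/3) + 3*exp(2*I*pi/3)) + (5) + (2 + 3*exp(-2*I*pi/3) + 2*exp(2*I*pi/3)) + (2*exp(-2*I*pi/3) - 3*exp(-I*pi/3))] = 6/6 = 1
(Exp terms are combined using exp(i*s)*conj(exp(i*t)) = exp(i*(s-t)), and sums of them are collapsed using the identity that for every m > 1 the m distinct m-th roots of unity sum to 0, e.g. 1 + exp(2*I*pi/3) + exp(-2*I*pi/3) = 0.)
Dimension check: dim(rho) = sum (mult * dim) = 0*1 + 2*1 + 1*1 + 3*1 + 0*1 + 1*1 = 7 = chi_rho(e) = 7.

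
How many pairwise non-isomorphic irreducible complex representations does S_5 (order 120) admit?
7

Why: The number of irreducible complex representations of a finite group equals its number of conjugacy classes. Conjugacy classes in S_5 correspond to cycle types, i.e. partitions of 5; there are p(5) = 7 of them, so S_5 (order 120) has exactly 7 irreducible complex representations.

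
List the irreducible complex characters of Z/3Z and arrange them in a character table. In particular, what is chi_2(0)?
Character table of Z/3Z (irreps indexed chi_0,...,chi_2 with chi_k(m) = zeta_3^(k*m), zeta_3 = exp(2*pi*i/3)):
  irrep \ class  {0} (size 1)  {1} (size 1)    {2} (size 1)  
  chi_0          1             1               1             
  chi_1          1             exp(2*I*pi/3)   exp(-2*I*pi/3)
  chi_2          1             exp(-2*I*pi/3)  exp(2*I*pi/3) 

Spot check: chi_2(0) = zeta_3^(2*0) = zeta_3^0 = 1.

Proof sketch: Z/3Z is abelian, so all 3 irreducible complex representations are 1-dimensional. They are given by chi_k(m) = zeta_3^(k*m) for k = 0,...,2. Row orthogonality: sum_m chi_k(m) conj(chi_l(m)) = 3 * [k = l].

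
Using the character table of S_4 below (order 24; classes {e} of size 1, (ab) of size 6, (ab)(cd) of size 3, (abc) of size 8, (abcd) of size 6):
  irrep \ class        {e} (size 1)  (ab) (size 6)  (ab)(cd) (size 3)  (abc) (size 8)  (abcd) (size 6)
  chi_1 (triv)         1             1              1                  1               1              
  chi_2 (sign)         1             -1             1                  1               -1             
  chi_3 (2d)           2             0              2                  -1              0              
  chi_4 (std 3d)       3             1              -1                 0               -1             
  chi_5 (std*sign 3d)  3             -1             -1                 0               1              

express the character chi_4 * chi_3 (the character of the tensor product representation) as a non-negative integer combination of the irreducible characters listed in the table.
chi_4 tensor chi_3 = chi_4 + chi_5 (all other irreducibles have multiplicity 0).

Solution. The character of a tensor product is the pointwise product (chi_4 * chi_3)(C) = chi_4(C) * chi_3(C):
  {e}: (3)*(2), (ab): (1)*(0), (ab)(cd): (-1)*(2), (abc): (0)*(-1), (abcd): (-1)*(0)
so (chi_4 * chi_3) takes values
  {e} -> 6, (ab) -> 0, (ab)(cd) -> -2, (abc) -> 0, (abcd) -> 0.
Now take the inner product of this character with each irreducible chi from the table, <chi_4*chi_3, chi> = (1/24) sum_C |C| (chi_4*chi_3)(C) conj(chi(C)):
  <chi_4*chi_3, chi_1> = (1/24)[1*(6)*conj(1) + 6*(0)*conj(1) + 3*(-2)*conj(1) + 8*(0)*conj(1) + 6*(0)*conj(1)]
      = (1/24)[(6) + (0) + (-6) + (0) + (0)] = 0/24 = 0
  <chi_4*chi_3, chi_2> = (1/24)[1*(6)*conj(1) + 6*(0)*conj(-1) + 3*(-2)*conj(1) + 8*(0)*conj(1) + 6*(0)*conj(-1)]
      = (1/24)[(6) + (0) + (-6) + (0) + (0)] = 0/24 = 0
  <chi_4*chi_3, chi_3> = (1/24)[1*(6)*conj(2) + 6*(0)*conj(0) + 3*(-2)*conj(2) + 8*(0)*conj(-1) + 6*(0)*conj(0)]
      = (1/24)[(12) + (0) + (-12) + (0) + (0)] = 0/24 = 0
  <chi_4*chi_3, chi_4> = (1/24)[1*(6)*conj(3) + 6*(0)*conj(1) + 3*(-2)*conj(-1) + 8*(0)*conj(0) + 6*(0)*conj(-1)]
      = (1/24)[(18) + (0) + (6) + (0) + (0)] = 24/24 = 1
  <chi_4*chi_3, chi_5> = (1/24)[1*(6)*conj(3) + 6*(0)*conj(-1) + 3*(-2)*conj(-1) + 8*(0)*conj(0) + 6*(0)*conj(1)]
      = (1/24)[(18) + (0) + (6) + (0) + (0)] = 24/24 = 1
Hence the multiplicities are chi_4: 1, chi_5: 1. Dimension check: dim(chi_4)*dim(chi_3) = 3*2 = 6 and sum (mult * dim) = 1*3 + 1*3 = 6.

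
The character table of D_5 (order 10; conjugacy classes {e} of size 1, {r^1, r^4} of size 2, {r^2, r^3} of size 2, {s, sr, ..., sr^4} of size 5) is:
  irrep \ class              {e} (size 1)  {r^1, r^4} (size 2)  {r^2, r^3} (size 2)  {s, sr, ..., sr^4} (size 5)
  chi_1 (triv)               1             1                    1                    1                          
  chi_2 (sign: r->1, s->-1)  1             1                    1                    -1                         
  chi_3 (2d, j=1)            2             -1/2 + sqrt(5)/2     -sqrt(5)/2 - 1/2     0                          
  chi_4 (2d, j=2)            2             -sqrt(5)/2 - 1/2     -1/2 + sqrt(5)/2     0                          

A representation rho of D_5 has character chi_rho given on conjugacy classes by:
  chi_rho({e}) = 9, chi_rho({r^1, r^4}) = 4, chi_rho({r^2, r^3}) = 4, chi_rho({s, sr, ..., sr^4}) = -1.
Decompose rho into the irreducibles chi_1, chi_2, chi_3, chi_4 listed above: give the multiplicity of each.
Multiplicities: chi_1: 2, chi_2: 3, chi_3: 1, chi_4: 1.

Justification: Use <chi_rho, chi> = (1/|G|) sum_C |C| * chi_rho(C) * conj(chi(C)) with |G| = 10 for each irreducible chi in the table:
  <chi_rho, chi_1> = (1/10)[1*(9)*conj(1) + 2*(4)*conj(1) + 2*(4)*conj(1) + 5*(-1)*conj(1)]
      = (1/10)[(9) + (8) + (8) + (-5)] = 20/10 = 2
  <chi_rho, chi_2> = (1/10)[1*(9)*conj(1) + 2*(4)*conj(1) + 2*(4)*conj(1) + 5*(-1)*conj(-1)]
      = (1/10)[(9) + (8) + (8) + (5)] = 30/10 = 3
  <chi_rho, chi_3> = (1/10)[1*(9)*conj(2) + 2*(4)*conj(-1/2 + sqrt(5)/2) + 2*(4)*conj(-sqrt(5)/2 - 1/2) + 5*(-1)*conj(0)]
      = (1/10)[(18) + (-4 + 4*sqrt(5)) + (-4*sqrt(5) - 4) + (0)] = 10/10 = 1
  <chi_rho, chi_4> = (1/10)[1*(9)*conj(2) + 2*(4)*conj(-sqrt(5)/2 - 1/2) + 2*(4)*conj(-1/2 + sqrt(5)/2) + 5*(-1)*conj(0)]
      = (1/10)[(18) + (-4*sqrt(5) - 4) + (-4 + 4*sqrt(5)) + (0)] = 10/10 = 1
Dimension check: dim(rho) = sum (mult * dim) = 2*1 + 3*1 + 1*2 + 1*2 = 9 = chi_rho(e) = 9.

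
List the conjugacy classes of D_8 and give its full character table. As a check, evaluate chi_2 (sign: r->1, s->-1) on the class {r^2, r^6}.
Conjugacy classes: {e} of size 1, {r^4} of size 1, {r^1, r^7} of size 2, {r^2, r^6} of size 2, {r^3, r^5} of size 2, {s, sr^2, ...} of size 4, {sr, sr^3, ...} of size 4.
Character table:
  irrep \ class              {e} (size 1)  {r^4} (size 1)  {r^1, r^7} (size 2)  {r^2, r^6} (size 2)  {r^3, r^5} (size 2)  {s, sr^2, ...} (size 4)  {sr, sr^3, ...} (size 4)
  chi_1 (triv)               1             1               1                    1                    1                    1                        1                       
  chi_2 (sign: r->1, s->-1)  1             1               1                    1                    1                    -1                       -1                      
  chi_3 (r->-1, s->1)        1             1               -1                   1                    -1                   1                        -1                      
  chi_4 (r->-1, s->-1)       1             1               -1                   1                    -1                   -1                       1                       
  chi_5 (2d, j=1)            2             -2              sqrt(2)              0                    -sqrt(2)             0                        0                       
  chi_6 (2d, j=2)            2             2               0                    -2                   0                    0                        0                       
  chi_7 (2d, j=3)            2             -2              -sqrt(2)             0                    sqrt(2)              0                        0                       

Spot check: chi_2 (sign: r->1, s->-1) on {r^2, r^6} = 1.

Proof sketch: D_8 has order 2*8 = 16 with 7 conjugacy classes, hence 7 irreducibles. Sum of squared dims 1 + 1 + 1 + 1 + 4 + 4 + 4 = 16 = |G|. Linear characters come from the abelianisation; the 2-dimensional irreps have character r^k -> 2*cos(2*pi*j*k/8), reflections -> 0.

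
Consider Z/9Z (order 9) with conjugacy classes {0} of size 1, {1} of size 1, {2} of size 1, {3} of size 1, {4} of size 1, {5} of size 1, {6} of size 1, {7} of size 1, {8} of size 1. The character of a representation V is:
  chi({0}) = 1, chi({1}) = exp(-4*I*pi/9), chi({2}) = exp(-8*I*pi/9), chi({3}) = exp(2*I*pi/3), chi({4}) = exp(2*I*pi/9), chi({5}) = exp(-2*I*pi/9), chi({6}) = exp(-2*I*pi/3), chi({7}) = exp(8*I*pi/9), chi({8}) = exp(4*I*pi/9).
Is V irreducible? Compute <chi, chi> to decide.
Irreducible: <chi, chi> = 1.

Justification: <chi, chi> = (1/|G|) sum_C |C| * |chi(C)|^2 = (1/9)[1*|1|^2 + 1*|exp(-4*I*pi/9)|^2 + 1*|exp(-8*I*pi/9)|^2 + 1*|exp(2*I*pi/3)|^2 + 1*|exp(2*I*pi/9)|^2 + 1*|exp(-2*I*pi/9)|^2 + 1*|exp(-2*I*pi/3)|^2 + 1*|exp(8*I*pi/9)|^2 + 1*|exp(4*I*pi/9)|^2]
  = (1/9)[(1) + (1) + (1) + (1) + (1) + (1) + (1) + (1) + (1)] = 9/9 = 1.
(Exp terms are combined using exp(i*s)*conj(exp(i*t)) = exp(i*(s-t)), and sums of them are collapsed using the identity that for every m > 1 the m distinct m-th roots of unity sum to 0, e.g. 1 + exp(2*I*pi/3) + exp(-2*I*pi/3) = 0.)
A character is irreducible iff <chi, chi> = 1, so this representation is irreducible.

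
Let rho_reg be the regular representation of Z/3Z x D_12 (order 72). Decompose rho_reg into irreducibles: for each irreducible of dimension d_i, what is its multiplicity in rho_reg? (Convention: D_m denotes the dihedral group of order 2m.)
Each irreducible V_i of dimension d_i appears with multiplicity d_i, i.e. rho_reg = (direct sum over all irreducibles V_i) d_i V_i. The irreducible dimensions for Z/3Z x D_12 are 1, 1, 1, 1, 1, 1, 1, 1, 1, 1, 1, 1, 2, 2, 2, 2, 2, 2, 2, 2, 2, 2, 2, 2, 2, 2, 2: 12 irreducibles of dimension 1, each with multiplicity 1; 15 irreducibles of dimension 2, each with multiplicity 2. Total dimension 12*1*1 + 15*2*2 = 72 = |G|.

Details: General theorem: in the regular representation of a finite group G, each irreducible appears with multiplicity equal to its dimension. Check: dim(rho_reg) = sum d_i^2 = 1 + 1 + 1 + 1 + 1 + 1 + 1 + 1 + 1 + 1 + 1 + 1 + 4 + 4 + 4 + 4 + 4 + 4 + 4 + 4 + 4 + 4 + 4 + 4 + 4 + 4 + 4 = 72 = |G|.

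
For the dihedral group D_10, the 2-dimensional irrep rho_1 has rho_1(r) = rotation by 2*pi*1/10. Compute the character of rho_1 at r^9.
chi_{rho_1}(r^9) = 2*cos(2*pi*1*9/10) = 1/2 + sqrt(5)/2

Details: rho_1(r^9) is rotation by angle 2*pi*1*9/10, whose trace is 2*cos(2*pi*1*9/10) = 1/2 + sqrt(5)/2.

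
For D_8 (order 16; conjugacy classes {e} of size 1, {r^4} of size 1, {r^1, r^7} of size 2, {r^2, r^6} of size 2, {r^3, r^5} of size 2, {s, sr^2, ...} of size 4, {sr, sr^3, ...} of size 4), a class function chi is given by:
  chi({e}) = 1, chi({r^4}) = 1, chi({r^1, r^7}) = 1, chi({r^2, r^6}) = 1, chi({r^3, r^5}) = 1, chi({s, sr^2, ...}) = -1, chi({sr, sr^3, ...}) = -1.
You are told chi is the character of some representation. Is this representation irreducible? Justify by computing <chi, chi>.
Irreducible: <chi, chi> = 1.

Details: <chi, chi> = (1/|G|) sum_C |C| * |chi(C)|^2 = (1/16)[1*|1|^2 + 1*|1|^2 + 2*|1|^2 + 2*|1|^2 + 2*|1|^2 + 4*|-1|^2 + 4*|-1|^2]
  = (1/16)[(1) + (1) + (2) + (2) + (2) + (4) + (4)] = 16/16 = 1.
A character is irreducible iff <chi, chi> = 1, so this representation is irreducible.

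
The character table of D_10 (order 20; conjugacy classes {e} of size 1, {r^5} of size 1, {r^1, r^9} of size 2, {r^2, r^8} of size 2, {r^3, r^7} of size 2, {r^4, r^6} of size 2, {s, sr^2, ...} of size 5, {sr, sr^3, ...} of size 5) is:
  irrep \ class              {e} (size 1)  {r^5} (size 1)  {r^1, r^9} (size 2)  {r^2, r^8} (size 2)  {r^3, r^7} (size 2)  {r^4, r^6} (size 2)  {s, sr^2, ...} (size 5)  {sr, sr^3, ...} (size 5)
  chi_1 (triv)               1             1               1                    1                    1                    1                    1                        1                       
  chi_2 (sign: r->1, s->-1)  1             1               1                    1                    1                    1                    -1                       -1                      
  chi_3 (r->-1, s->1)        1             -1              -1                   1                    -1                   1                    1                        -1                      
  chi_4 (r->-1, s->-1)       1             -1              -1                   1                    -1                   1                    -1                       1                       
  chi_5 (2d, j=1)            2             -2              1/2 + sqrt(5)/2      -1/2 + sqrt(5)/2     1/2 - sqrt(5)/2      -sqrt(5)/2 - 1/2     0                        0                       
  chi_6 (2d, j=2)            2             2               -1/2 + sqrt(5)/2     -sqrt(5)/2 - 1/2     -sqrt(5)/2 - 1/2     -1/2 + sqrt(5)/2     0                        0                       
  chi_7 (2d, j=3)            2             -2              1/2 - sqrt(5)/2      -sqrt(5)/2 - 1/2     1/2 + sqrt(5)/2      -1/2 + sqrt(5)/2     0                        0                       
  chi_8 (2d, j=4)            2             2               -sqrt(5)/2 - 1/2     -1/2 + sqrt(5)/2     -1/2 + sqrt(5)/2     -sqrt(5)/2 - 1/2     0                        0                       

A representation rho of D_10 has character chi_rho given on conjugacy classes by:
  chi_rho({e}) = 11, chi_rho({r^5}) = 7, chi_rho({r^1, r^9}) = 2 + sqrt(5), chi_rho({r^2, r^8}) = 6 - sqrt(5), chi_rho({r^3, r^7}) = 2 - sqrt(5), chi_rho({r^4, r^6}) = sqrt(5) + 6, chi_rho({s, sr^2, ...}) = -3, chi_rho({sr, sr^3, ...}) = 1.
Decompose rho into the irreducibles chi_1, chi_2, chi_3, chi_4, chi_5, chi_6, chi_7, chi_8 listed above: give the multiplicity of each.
Multiplicities: chi_1: 2, chi_2: 3, chi_3: 0, chi_4: 2, chi_5: 0, chi_6: 2, chi_7: 0, chi_8: 0.

Solution. Use <chi_rho, chi> = (1/|G|) sum_C |C| * chi_rho(C) * conj(chi(C)) with |G| = 20 for each irreducible chi in the table:
  <chi_rho, chi_1> = (1/20)[1*(11)*conj(1) + 1*(7)*conj(1) + 2*(2 + sqrt(5))*conj(1) + 2*(6 - sqrt(5))*conj(1) + 2*(2 - sqrt(5))*conj(1) + 2*(sqrt(5) + 6)*conj(1) + 5*(-3)*conj(1) + 5*(1)*conj(1)]
      = (1/20)[(11) + (7) + (4 + 2*sqrt(5)) + (12 - 2*sqrt(5)) + (4 - 2*sqrt(5)) + (2*sqrt(5) + 12) + (-15) + (5)] = 40/20 = 2
  <chi_rho, chi_2> = (1/20)[1*(11)*conj(1) + 1*(7)*conj(1) + 2*(2 + sqrt(5))*conj(1) + 2*(6 - sqrt(5))*conj(1) + 2*(2 - sqrt(5))*conj(1) + 2*(sqrt(5) + 6)*conj(1) + 5*(-3)*conj(-1) + 5*(1)*conj(-1)]
      = (1/20)[(11) + (7) + (4 + 2*sqrt(5)) + (12 - 2*sqrt(5)) + (4 - 2*sqrt(5)) + (2*sqrt(5) + 12) + (15) + (-5)] = 60/20 = 3
  <chi_rho, chi_3> = (1/20)[1*(11)*conj(1) + 1*(7)*conj(-1) + 2*(2 + sqrt(5))*conj(-1) + 2*(6 - sqrt(5))*conj(1) + 2*(2 - sqrt(5))*conj(-1) + 2*(sqrt(5) + 6)*conj(1) + 5*(-3)*conj(1) + 5*(1)*conj(-1)]
      = (1/20)[(11) + (-7) + (-2*sqrt(5) - 4) + (12 - 2*sqrt(5)) + (-4 + 2*sqrt(5)) + (2*sqrt(5) + 12) + (-15) + (-5)] = 0/20 = 0
  <chi_rho, chi_4> = (1/20)[1*(11)*conj(1) + 1*(7)*conj(-1) + 2*(2 + sqrt(5))*conj(-1) + 2*(6 - sqrt(5))*conj(1) + 2*(2 - sqrt(5))*conj(-1) + 2*(sqrt(5) + 6)*conj(1) + 5*(-3)*conj(-1) + 5*(1)*conj(1)]
      = (1/20)[(11) + (-7) + (-2*sqrt(5) - 4) + (12 - 2*sqrt(5)) + (-4 + 2*sqrt(5)) + (2*sqrt(5) + 12) + (15) + (5)] = 40/20 = 2
  <chi_rho, chi_5> = (1/20)[1*(11)*conj(2) + 1*(7)*conj(-2) + 2*(2 + sqrt(5))*conj(1/2 + sqrt(5)/2) + 2*(6 - sqrt(5))*conj(-1/2 + sqrt(5)/2) + 2*(2 - sqrt(5))*conj(1/2 - sqrt(5)/2) + 2*(sqrt(5) + 6)*conj(-sqrt(5)/2 - 1/2) + 5*(-3)*conj(0) + 5*(1)*conj(0)]
      = (1/20)[(22) + (-14) + (3*sqrt(5) + 7) + (-11 + 7*sqrt(5)) + (7 - 3*sqrt(5)) + (-7*sqrt(5) - 11) + (0) + (0)] = 0/20 = 0
  <chi_rho, chi_6> = (1/20)[1*(11)*conj(2) + 1*(7)*conj(2) + 2*(2 + sqrt(5))*conj(-1/2 + sqrt(5)/2) + 2*(6 - sqrt(5))*conj(-sqrt(5)/2 - 1/2) + 2*(2 - sqrt(5))*conj(-sqrt(5)/2 - 1/2) + 2*(sqrt(5) + 6)*conj(-1/2 + sqrt(5)/2) + 5*(-3)*conj(0) + 5*(1)*conj(0)]
      = (1/20)[(22) + (14) + (sqrt(5) + 3) + (-5*sqrt(5) - 1) + (3 - sqrt(5)) + (-1 + 5*sqrt(5)) + (0) + (0)] = 40/20 = 2
  <chi_rho, chi_7> = (1/20)[1*(11)*conj(2) + 1*(7)*conj(-2) + 2*(2 + sqrt(5))*conj(1/2 - sqrt(5)/2) + 2*(6 - sqrt(5))*conj(-sqrt(5)/2 - 1/2) + 2*(2 - sqrt(5))*conj(1/2 + sqrt(5)/2) + 2*(sqrt(5) + 6)*conj(-1/2 + sqrt(5)/2) + 5*(-3)*conj(0) + 5*(1)*conj(0)]
      = (1/20)[(22) + (-14) + (-3 - sqrt(5)) + (-5*sqrt(5) - 1) + (-3 + sqrt(5)) + (-1 + 5*sqrt(5)) + (0) + (0)] = 0/20 = 0
  <chi_rho, chi_8> = (1/20)[1*(11)*conj(2) + 1*(7)*conj(2) + 2*(2 + sqrt(5))*conj(-sqrt(5)/2 - 1/2) + 2*(6 - sqrt(5))*conj(-1/2 + sqrt(5)/2) + 2*(2 - sqrt(5))*conj(-1/2 + sqrt(5)/2) + 2*(sqrt(5) + 6)*conj(-sqrt(5)/2 - 1/2) + 5*(-3)*conj(0) + 5*(1)*conj(0)]
      = (1/20)[(22) + (14) + (-7 - 3*sqrt(5)) + (-11 + 7*sqrt(5)) + (-7 + 3*sqrt(5)) + (-7*sqrt(5) - 11) + (0) + (0)] = 0/20 = 0
Dimension check: dim(rho) = sum (mult * dim) = 2*1 + 3*1 + 0*1 + 2*1 + 0*2 + 2*2 + 0*2 + 0*2 = 11 = chi_rho(e) = 11.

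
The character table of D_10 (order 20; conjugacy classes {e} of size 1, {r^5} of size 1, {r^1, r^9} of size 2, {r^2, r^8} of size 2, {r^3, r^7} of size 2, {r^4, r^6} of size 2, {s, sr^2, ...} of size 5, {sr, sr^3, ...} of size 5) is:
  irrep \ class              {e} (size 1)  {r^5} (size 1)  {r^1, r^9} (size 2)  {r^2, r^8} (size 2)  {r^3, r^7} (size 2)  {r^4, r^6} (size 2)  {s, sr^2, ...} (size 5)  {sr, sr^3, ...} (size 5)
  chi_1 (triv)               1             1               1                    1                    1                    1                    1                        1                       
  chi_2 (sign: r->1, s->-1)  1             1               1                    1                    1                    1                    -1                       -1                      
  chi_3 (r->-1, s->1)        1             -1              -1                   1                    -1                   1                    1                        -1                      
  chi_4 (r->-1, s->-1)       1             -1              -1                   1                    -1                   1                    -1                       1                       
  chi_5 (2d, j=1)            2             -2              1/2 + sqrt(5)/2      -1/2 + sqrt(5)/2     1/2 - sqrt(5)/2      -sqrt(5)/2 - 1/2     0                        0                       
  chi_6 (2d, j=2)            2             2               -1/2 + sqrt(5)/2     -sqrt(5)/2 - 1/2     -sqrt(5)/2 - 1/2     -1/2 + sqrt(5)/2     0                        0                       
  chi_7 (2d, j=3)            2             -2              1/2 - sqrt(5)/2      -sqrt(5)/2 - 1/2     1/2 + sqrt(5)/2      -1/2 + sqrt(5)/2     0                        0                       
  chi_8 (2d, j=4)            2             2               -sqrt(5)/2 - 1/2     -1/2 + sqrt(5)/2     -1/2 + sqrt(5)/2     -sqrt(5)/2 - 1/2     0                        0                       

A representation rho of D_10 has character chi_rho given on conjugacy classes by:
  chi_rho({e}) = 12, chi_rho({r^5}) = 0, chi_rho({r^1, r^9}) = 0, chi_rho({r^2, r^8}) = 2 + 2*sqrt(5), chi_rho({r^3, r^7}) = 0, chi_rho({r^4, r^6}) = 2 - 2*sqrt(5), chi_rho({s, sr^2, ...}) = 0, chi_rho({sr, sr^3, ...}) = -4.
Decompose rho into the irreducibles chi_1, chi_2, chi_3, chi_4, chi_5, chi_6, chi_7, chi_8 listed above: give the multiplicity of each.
Multiplicities: chi_1: 0, chi_2: 2, chi_3: 2, chi_4: 0, chi_5: 2, chi_6: 0, chi_7: 0, chi_8: 2.

Reasoning: Use <chi_rho, chi> = (1/|G|) sum_C |C| * chi_rho(C) * conj(chi(C)) with |G| = 20 for each irreducible chi in the table:
  <chi_rho, chi_1> = (1/20)[1*(12)*conj(1) + 1*(0)*conj(1) + 2*(0)*conj(1) + 2*(2 + 2*sqrt(5))*conj(1) + 2*(0)*conj(1) + 2*(2 - 2*sqrt(5))*conj(1) + 5*(0)*conj(1) + 5*(-4)*conj(1)]
      = (1/20)[(12) + (0) + (0) + (4 + 4*sqrt(5)) + (0) + (4 - 4*sqrt(5)) + (0) + (-20)] = 0/20 = 0
  <chi_rho, chi_2> = (1/20)[1*(12)*conj(1) + 1*(0)*conj(1) + 2*(0)*conj(1) + 2*(2 + 2*sqrt(5))*conj(1) + 2*(0)*conj(1) + 2*(2 - 2*sqrt(5))*conj(1) + 5*(0)*conj(-1) + 5*(-4)*conj(-1)]
      = (1/20)[(12) + (0) + (0) + (4 + 4*sqrt(5)) + (0) + (4 - 4*sqrt(5)) + (0) + (20)] = 40/20 = 2
  <chi_rho, chi_3> = (1/20)[1*(12)*conj(1) + 1*(0)*conj(-1) + 2*(0)*conj(-1) + 2*(2 + 2*sqrt(5))*conj(1) + 2*(0)*conj(-1) + 2*(2 - 2*sqrt(5))*conj(1) + 5*(0)*conj(1) + 5*(-4)*conj(-1)]
      = (1/20)[(12) + (0) + (0) + (4 + 4*sqrt(5)) + (0) + (4 - 4*sqrt(5)) + (0) + (20)] = 40/20 = 2
  <chi_rho, chi_4> = (1/20)[1*(12)*conj(1) + 1*(0)*conj(-1) + 2*(0)*conj(-1) + 2*(2 + 2*sqrt(5))*conj(1) + 2*(0)*conj(-1) + 2*(2 - 2*sqrt(5))*conj(1) + 5*(0)*conj(-1) + 5*(-4)*conj(1)]
      = (1/20)[(12) + (0) + (0) + (4 + 4*sqrt(5)) + (0) + (4 - 4*sqrt(5)) + (0) + (-20)] = 0/20 = 0
  <chi_rho, chi_5> = (1/20)[1*(12)*conj(2) + 1*(0)*conj(-2) + 2*(0)*conj(1/2 + sqrt(5)/2) + 2*(2 + 2*sqrt(5))*conj(-1/2 + sqrt(5)/2) + 2*(0)*conj(1/2 - sqrt(5)/2) + 2*(2 - 2*sqrt(5))*conj(-sqrt(5)/2 - 1/2) + 5*(0)*conj(0) + 5*(-4)*conj(0)]
      = (1/20)[(24) + (0) + (0) + (8) + (0) + (8) + (0) + (0)] = 40/20 = 2
  <chi_rho, chi_6> = (1/20)[1*(12)*conj(2) + 1*(0)*conj(2) + 2*(0)*conj(-1/2 + sqrt(5)/2) + 2*(2 + 2*sqrt(5))*conj(-sqrt(5)/2 - 1/2) + 2*(0)*conj(-sqrt(5)/2 - 1/2) + 2*(2 - 2*sqrt(5))*conj(-1/2 + sqrt(5)/2) + 5*(0)*conj(0) + 5*(-4)*conj(0)]
      = (1/20)[(24) + (0) + (0) + (-12 - 4*sqrt(5)) + (0) + (-12 + 4*sqrt(5)) + (0) + (0)] = 0/20 = 0
  <chi_rho, chi_7> = (1/20)[1*(12)*conj(2) + 1*(0)*conj(-2) + 2*(0)*conj(1/2 - sqrt(5)/2) + 2*(2 + 2*sqrt(5))*conj(-sqrt(5)/2 - 1/2) + 2*(0)*conj(1/2 + sqrt(5)/2) + 2*(2 - 2*sqrt(5))*conj(-1/2 + sqrt(5)/2) + 5*(0)*conj(0) + 5*(-4)*conj(0)]
      = (1/20)[(24) + (0) + (0) + (-12 - 4*sqrt(5)) + (0) + (-12 + 4*sqrt(5)) + (0) + (0)] = 0/20 = 0
  <chi_rho, chi_8> = (1/20)[1*(12)*conj(2) + 1*(0)*conj(2) + 2*(0)*conj(-sqrt(5)/2 - 1/2) + 2*(2 + 2*sqrt(5))*conj(-1/2 + sqrt(5)/2) + 2*(0)*conj(-1/2 + sqrt(5)/2) + 2*(2 - 2*sqrt(5))*conj(-sqrt(5)/2 - 1/2) + 5*(0)*conj(0) + 5*(-4)*conj(0)]
      = (1/20)[(24) + (0) + (0) + (8) + (0) + (8) + (0) + (0)] = 40/20 = 2
Dimension check: dim(rho) = sum (mult * dim) = 0*1 + 2*1 + 2*1 + 0*1 + 2*2 + 0*2 + 0*2 + 2*2 = 12 = chi_rho(e) = 12.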